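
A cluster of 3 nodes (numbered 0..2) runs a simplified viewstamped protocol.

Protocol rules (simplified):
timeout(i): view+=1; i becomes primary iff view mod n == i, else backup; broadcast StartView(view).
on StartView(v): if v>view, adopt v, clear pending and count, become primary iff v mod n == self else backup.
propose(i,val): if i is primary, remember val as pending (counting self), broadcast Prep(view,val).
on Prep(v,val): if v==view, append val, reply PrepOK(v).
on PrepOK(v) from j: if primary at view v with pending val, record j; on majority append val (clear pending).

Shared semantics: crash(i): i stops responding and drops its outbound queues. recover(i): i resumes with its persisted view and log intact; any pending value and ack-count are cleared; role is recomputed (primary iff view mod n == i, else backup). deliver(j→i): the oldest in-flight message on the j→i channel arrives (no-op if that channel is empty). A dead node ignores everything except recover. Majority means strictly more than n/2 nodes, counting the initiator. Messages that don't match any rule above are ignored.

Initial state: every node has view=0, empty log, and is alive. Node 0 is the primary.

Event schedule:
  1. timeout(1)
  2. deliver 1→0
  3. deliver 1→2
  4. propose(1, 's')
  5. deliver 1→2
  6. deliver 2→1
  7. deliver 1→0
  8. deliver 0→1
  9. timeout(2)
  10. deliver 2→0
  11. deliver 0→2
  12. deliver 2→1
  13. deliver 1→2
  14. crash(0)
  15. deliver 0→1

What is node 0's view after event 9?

[1] timeout(1) → N1(prim v1 [-])
[2] deliver 1→0 → N0(back v1 [-])
[3] deliver 1→2 → N2(back v1 [-])
[4] propose(1,'s') → ∅
[5] deliver 1→2 → N2(back v1 [s])
[6] deliver 2→1 → N1(prim v1 [s])
[7] deliver 1→0 → N0(back v1 [s])
[8] deliver 0→1 → ∅
[9] timeout(2) → N2(prim v2 [s])

1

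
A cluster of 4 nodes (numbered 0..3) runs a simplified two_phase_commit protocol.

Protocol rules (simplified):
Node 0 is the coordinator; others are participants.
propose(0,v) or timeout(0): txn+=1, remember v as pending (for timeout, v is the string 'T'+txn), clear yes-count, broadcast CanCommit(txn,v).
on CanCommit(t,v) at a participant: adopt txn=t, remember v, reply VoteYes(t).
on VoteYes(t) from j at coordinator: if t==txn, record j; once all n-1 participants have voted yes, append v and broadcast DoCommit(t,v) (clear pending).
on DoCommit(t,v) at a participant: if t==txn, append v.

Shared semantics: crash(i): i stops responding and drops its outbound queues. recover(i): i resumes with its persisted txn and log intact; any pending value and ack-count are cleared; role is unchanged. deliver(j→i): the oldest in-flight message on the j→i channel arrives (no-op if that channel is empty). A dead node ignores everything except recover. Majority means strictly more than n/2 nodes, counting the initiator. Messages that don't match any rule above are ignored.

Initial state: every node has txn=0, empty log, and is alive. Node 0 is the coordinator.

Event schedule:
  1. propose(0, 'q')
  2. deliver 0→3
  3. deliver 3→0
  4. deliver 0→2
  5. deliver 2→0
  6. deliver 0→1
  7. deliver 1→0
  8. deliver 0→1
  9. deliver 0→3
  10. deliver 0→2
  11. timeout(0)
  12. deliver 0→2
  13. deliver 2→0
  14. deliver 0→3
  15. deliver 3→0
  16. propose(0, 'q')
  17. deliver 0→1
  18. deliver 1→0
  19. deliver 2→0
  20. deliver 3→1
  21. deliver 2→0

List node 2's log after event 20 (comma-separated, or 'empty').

[1] propose(0,'q') → N0(coor t1 [-])
[2] deliver 0→3 → N3(part t1 [-])
[3] deliver 3→0 → ∅
[4] deliver 0→2 → N2(part t1 [-])
[5] deliver 2→0 → ∅
[6] deliver 0→1 → N1(part t1 [-])
[7] deliver 1→0 → N0(coor t1 [q])
[8] deliver 0→1 → N1(part t1 [q])
[9] deliver 0→3 → N3(part t1 [q])
[10] deliver 0→2 → N2(part t1 [q])
[11] timeout(0) → N0(coor t2 [q])
[12] deliver 0→2 → N2(part t2 [q])
[13] deliver 2→0 → ∅
[14] deliver 0→3 → N3(part t2 [q])
[15] deliver 3→0 → ∅
[16] propose(0,'q') → N0(coor t3 [q])
[17] deliver 0→1 → N1(part t2 [q])
[18] deliver 1→0 → ∅
[19] deliver 2→0 → ∅
[20] deliver 3→1 → ∅

q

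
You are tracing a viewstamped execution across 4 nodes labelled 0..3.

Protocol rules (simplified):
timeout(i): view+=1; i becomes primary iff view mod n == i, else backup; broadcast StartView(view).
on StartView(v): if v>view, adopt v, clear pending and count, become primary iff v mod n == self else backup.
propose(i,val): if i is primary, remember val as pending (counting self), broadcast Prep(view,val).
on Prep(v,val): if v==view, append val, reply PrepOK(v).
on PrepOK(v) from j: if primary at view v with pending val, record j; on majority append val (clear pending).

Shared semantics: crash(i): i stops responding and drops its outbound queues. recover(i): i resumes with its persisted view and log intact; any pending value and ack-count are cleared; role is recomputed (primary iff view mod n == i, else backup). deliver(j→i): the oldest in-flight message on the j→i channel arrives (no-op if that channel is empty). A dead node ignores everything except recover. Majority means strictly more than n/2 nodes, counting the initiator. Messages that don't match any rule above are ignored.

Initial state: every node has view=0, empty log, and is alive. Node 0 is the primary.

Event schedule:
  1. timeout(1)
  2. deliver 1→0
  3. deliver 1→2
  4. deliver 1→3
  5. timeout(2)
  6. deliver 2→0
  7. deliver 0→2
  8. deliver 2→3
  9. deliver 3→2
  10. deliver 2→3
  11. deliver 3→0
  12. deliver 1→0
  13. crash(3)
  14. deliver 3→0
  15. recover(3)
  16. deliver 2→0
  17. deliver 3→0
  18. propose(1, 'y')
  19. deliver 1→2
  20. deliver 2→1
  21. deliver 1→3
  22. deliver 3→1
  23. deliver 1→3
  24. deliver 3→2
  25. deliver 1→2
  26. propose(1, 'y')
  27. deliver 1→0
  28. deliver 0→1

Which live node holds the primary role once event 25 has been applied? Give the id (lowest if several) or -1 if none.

2

1. timeout(1):  <1:prim v1 ->
2. deliver 1→0:  <0:back v1 ->
3. deliver 1→2:  <2:back v1 ->
4. deliver 1→3:  <3:back v1 ->
5. timeout(2):  <2:prim v2 ->
6. deliver 2→0:  <0:back v2 ->
7. deliver 0→2:  nop
8. deliver 2→3:  <3:back v2 ->
9. deliver 3→2:  nop
10. deliver 2→3:  nop
11. deliver 3→0:  nop
12. deliver 1→0:  nop
13. crash(3):  <3:✗back v2 ->
14. deliver 3→0:  nop
15. recover(3):  <3:back v2 ->
16. deliver 2→0:  nop
17. deliver 3→0:  nop
18. propose(1,'y'):  nop
19. deliver 1→2:  nop
20. deliver 2→1:  <1:back v2 ->
21. deliver 1→3:  nop
22. deliver 3→1:  nop
23. deliver 1→3:  nop
24. deliver 3→2:  nop
25. deliver 1→2:  nop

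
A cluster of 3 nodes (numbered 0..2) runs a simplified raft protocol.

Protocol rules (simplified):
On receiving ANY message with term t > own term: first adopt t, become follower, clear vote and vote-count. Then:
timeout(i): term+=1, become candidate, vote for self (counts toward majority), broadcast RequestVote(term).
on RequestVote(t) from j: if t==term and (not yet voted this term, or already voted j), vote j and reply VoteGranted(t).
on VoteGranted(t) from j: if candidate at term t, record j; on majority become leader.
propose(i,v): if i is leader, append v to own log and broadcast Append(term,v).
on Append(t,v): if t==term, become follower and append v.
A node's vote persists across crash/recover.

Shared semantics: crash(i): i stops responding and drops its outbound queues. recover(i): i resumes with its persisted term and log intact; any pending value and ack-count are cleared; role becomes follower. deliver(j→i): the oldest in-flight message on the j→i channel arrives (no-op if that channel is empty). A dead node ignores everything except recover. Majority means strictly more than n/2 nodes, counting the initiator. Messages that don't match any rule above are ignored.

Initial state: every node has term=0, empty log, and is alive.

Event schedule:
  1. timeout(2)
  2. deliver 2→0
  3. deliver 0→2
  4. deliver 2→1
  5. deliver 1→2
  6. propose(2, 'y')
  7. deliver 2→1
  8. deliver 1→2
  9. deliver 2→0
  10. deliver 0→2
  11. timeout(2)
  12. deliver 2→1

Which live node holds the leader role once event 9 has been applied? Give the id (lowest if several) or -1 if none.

2

after 1 — timeout(2): n2:cand/t1/[-]
after 2 — deliver 2→0: n0:foll/t1/[-]
after 3 — deliver 0→2: n2:lead/t1/[-]
after 4 — deliver 2→1: n1:foll/t1/[-]
after 5 — deliver 1→2: ·
after 6 — propose(2,'y'): n2:lead/t1/[y]
after 7 — deliver 2→1: n1:foll/t1/[y]
after 8 — deliver 1→2: ·
after 9 — deliver 2→0: n0:foll/t1/[y]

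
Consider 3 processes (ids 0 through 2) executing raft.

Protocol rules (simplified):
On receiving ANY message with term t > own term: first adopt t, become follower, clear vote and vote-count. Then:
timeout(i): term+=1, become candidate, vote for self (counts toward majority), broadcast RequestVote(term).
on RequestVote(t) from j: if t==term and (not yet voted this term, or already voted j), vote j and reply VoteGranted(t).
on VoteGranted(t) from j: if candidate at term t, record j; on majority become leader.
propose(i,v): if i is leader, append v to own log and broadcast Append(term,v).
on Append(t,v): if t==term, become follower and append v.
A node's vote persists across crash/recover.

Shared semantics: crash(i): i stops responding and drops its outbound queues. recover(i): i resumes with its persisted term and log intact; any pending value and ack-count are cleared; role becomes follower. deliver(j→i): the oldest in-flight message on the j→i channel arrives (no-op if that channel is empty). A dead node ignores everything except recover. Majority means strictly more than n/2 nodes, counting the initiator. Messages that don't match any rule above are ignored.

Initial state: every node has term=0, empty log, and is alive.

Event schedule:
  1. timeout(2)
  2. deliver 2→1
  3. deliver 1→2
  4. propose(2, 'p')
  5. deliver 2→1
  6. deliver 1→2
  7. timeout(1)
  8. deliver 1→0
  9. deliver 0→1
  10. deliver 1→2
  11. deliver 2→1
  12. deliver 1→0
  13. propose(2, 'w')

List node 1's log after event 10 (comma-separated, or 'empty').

p

step 1 timeout(2): 2={cand,t=1,log=-}
step 2 deliver 2→1: 1={foll,t=1,log=-}
step 3 deliver 1→2: 2={lead,t=1,log=-}
step 4 propose(2,'p'): 2={lead,t=1,log=p}
step 5 deliver 2→1: 1={foll,t=1,log=p}
step 6 deliver 1→2: —
step 7 timeout(1): 1={cand,t=2,log=p}
step 8 deliver 1→0: 0={foll,t=2,log=-}
step 9 deliver 0→1: 1={lead,t=2,log=p}
step 10 deliver 1→2: 2={foll,t=2,log=p}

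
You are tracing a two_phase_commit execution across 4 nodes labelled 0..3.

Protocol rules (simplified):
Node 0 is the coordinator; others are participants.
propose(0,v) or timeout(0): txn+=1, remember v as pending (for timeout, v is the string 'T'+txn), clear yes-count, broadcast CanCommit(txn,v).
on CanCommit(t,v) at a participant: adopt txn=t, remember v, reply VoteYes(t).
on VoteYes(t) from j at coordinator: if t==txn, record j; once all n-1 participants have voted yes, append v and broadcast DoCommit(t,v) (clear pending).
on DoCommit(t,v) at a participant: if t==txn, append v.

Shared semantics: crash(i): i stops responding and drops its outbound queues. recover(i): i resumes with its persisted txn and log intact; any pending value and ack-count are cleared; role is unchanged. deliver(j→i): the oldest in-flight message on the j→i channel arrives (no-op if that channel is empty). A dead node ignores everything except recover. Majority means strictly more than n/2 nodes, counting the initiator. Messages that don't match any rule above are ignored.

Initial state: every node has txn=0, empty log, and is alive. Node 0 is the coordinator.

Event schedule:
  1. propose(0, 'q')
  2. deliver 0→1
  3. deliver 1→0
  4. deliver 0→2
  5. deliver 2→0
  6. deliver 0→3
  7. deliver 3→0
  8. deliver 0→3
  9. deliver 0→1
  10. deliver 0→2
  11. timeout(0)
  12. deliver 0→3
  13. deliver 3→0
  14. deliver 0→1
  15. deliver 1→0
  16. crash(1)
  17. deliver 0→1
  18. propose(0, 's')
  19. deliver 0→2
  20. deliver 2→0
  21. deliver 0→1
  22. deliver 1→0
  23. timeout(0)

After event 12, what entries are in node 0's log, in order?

q

after 1 — propose(0,'q'): n0:coor/t1/[-]
after 2 — deliver 0→1: n1:part/t1/[-]
after 3 — deliver 1→0: ·
after 4 — deliver 0→2: n2:part/t1/[-]
after 5 — deliver 2→0: ·
after 6 — deliver 0→3: n3:part/t1/[-]
after 7 — deliver 3→0: n0:coor/t1/[q]
after 8 — deliver 0→3: n3:part/t1/[q]
after 9 — deliver 0→1: n1:part/t1/[q]
after 10 — deliver 0→2: n2:part/t1/[q]
after 11 — timeout(0): n0:coor/t2/[q]
after 12 — deliver 0→3: n3:part/t2/[q]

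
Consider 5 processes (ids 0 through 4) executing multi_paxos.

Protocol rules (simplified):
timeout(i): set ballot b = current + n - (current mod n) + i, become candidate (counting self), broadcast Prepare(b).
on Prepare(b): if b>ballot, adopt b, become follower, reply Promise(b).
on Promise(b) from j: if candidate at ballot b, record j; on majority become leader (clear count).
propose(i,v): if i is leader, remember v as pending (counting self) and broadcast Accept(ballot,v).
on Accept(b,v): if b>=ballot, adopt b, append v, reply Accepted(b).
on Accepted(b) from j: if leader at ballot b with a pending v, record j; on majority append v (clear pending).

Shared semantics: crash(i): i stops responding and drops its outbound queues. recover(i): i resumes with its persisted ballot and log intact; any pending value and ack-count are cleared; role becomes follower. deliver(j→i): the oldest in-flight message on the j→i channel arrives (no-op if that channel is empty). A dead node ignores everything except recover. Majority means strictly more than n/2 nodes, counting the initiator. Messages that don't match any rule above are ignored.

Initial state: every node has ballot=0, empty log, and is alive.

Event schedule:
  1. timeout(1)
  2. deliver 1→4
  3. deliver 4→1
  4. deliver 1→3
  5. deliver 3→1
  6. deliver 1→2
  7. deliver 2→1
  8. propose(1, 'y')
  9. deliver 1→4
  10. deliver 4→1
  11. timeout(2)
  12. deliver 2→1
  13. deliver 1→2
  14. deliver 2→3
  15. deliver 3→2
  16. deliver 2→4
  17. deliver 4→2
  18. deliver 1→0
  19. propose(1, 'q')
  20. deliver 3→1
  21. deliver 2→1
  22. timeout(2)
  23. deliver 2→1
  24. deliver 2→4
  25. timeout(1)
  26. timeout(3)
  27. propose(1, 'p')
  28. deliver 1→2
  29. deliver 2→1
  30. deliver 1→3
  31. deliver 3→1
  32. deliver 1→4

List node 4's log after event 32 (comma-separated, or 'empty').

e1 timeout(1): 1[cand,b=6,-]
e2 deliver 1→4: 4[foll,b=6,-]
e3 deliver 4→1: ·
e4 deliver 1→3: 3[foll,b=6,-]
e5 deliver 3→1: 1[lead,b=6,-]
e6 deliver 1→2: 2[foll,b=6,-]
e7 deliver 2→1: ·
e8 propose(1,'y'): ·
e9 deliver 1→4: 4[foll,b=6,y]
e10 deliver 4→1: ·
e11 timeout(2): 2[cand,b=12,-]
e12 deliver 2→1: 1[foll,b=12,-]
e13 deliver 1→2: ·
e14 deliver 2→3: 3[foll,b=12,-]
e15 deliver 3→2: ·
e16 deliver 2→4: 4[foll,b=12,y]
e17 deliver 4→2: 2[lead,b=12,-]
e18 deliver 1→0: 0[foll,b=6,-]
e19 propose(1,'q'): ·
e20 deliver 3→1: ·
e21 deliver 2→1: ·
e22 timeout(2): 2[cand,b=17,-]
e23 deliver 2→1: 1[foll,b=17,-]
e24 deliver 2→4: 4[foll,b=17,y]
e25 timeout(1): 1[cand,b=21,-]
e26 timeout(3): 3[cand,b=18,-]
e27 propose(1,'p'): ·
e28 deliver 1→2: ·
e29 deliver 2→1: ·
e30 deliver 1→3: ·
e31 deliver 3→1: ·
e32 deliver 1→4: 4[foll,b=21,y]

y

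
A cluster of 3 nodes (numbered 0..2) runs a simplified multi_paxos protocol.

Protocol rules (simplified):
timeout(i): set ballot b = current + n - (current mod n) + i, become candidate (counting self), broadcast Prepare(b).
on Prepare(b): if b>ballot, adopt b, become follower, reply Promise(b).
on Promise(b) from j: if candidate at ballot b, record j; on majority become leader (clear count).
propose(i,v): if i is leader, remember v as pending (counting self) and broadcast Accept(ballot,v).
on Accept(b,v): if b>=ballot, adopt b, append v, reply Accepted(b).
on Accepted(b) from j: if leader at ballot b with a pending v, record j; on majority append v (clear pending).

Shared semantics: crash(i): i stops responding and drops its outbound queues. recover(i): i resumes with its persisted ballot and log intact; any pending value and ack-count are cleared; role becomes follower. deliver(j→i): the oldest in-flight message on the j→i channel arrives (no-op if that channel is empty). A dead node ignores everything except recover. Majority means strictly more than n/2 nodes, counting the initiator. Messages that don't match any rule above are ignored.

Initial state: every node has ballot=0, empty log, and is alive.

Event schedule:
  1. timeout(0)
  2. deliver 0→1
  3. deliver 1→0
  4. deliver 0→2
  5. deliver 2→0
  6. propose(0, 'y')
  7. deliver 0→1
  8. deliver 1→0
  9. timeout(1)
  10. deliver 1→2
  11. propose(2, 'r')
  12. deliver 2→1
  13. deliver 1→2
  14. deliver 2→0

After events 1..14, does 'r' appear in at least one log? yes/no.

step 1 timeout(0): 0={cand,b=3,log=-}
step 2 deliver 0→1: 1={foll,b=3,log=-}
step 3 deliver 1→0: 0={lead,b=3,log=-}
step 4 deliver 0→2: 2={foll,b=3,log=-}
step 5 deliver 2→0: —
step 6 propose(0,'y'): —
step 7 deliver 0→1: 1={foll,b=3,log=y}
step 8 deliver 1→0: 0={lead,b=3,log=y}
step 9 timeout(1): 1={cand,b=7,log=y}
step 10 deliver 1→2: 2={foll,b=7,log=-}
step 11 propose(2,'r'): —
step 12 deliver 2→1: 1={lead,b=7,log=y}
step 13 deliver 1→2: —
step 14 deliver 2→0: —

no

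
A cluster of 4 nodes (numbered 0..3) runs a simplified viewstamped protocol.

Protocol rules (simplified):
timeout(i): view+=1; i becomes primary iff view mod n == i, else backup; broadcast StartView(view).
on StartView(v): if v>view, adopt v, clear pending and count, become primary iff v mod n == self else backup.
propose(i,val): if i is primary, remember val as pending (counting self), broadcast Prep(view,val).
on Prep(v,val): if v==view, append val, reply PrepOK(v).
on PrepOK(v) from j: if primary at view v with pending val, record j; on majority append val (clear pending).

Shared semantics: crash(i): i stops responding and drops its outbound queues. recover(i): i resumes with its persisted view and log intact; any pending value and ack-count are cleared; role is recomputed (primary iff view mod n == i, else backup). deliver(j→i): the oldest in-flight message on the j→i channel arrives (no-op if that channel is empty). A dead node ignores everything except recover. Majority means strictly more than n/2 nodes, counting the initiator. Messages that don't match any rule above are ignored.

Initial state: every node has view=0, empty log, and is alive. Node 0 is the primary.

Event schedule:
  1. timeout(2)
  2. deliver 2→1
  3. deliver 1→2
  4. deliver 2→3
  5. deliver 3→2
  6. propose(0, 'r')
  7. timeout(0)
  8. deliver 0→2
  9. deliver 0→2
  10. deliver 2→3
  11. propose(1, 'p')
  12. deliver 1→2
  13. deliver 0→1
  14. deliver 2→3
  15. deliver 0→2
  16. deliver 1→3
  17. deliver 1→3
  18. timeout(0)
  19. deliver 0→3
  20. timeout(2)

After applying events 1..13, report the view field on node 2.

1

1. timeout(2):  <2:back v1 ->
2. deliver 2→1:  <1:prim v1 ->
3. deliver 1→2:  nop
4. deliver 2→3:  <3:back v1 ->
5. deliver 3→2:  nop
6. propose(0,'r'):  nop
7. timeout(0):  <0:back v1 ->
8. deliver 0→2:  nop
9. deliver 0→2:  nop
10. deliver 2→3:  nop
11. propose(1,'p'):  nop
12. deliver 1→2:  <2:back v1 p>
13. deliver 0→1:  nop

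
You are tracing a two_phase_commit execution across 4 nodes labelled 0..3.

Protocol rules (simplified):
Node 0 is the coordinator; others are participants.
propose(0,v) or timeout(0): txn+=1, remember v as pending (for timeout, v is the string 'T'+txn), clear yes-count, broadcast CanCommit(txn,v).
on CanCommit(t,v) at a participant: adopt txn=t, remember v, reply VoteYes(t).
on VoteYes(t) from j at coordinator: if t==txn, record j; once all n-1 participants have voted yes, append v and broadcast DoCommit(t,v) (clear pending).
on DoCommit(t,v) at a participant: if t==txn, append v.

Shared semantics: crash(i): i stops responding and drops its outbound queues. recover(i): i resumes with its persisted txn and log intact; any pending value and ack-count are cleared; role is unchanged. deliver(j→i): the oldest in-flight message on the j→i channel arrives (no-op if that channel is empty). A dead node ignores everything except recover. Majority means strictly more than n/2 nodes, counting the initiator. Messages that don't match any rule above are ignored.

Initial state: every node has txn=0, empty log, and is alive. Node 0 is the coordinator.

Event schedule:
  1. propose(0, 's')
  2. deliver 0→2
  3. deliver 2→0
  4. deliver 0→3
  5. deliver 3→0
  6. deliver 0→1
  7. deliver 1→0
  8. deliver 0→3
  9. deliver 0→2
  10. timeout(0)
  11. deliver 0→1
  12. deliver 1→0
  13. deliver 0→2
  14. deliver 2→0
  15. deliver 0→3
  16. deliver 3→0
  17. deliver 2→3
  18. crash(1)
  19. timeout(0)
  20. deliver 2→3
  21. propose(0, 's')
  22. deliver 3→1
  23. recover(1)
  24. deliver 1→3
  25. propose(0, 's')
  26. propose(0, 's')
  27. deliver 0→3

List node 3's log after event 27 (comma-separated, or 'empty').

1. propose(0,'s'):  <0:coor t1 ->
2. deliver 0→2:  <2:part t1 ->
3. deliver 2→0:  nop
4. deliver 0→3:  <3:part t1 ->
5. deliver 3→0:  nop
6. deliver 0→1:  <1:part t1 ->
7. deliver 1→0:  <0:coor t1 s>
8. deliver 0→3:  <3:part t1 s>
9. deliver 0→2:  <2:part t1 s>
10. timeout(0):  <0:coor t2 s>
11. deliver 0→1:  <1:part t1 s>
12. deliver 1→0:  nop
13. deliver 0→2:  <2:part t2 s>
14. deliver 2→0:  nop
15. deliver 0→3:  <3:part t2 s>
16. deliver 3→0:  nop
17. deliver 2→3:  nop
18. crash(1):  <1:✗part t1 s>
19. timeout(0):  <0:coor t3 s>
20. deliver 2→3:  nop
21. propose(0,'s'):  <0:coor t4 s>
22. deliver 3→1:  nop
23. recover(1):  <1:part t1 s>
24. deliver 1→3:  nop
25. propose(0,'s'):  <0:coor t5 s>
26. propose(0,'s'):  <0:coor t6 s>
27. deliver 0→3:  <3:part t3 s>

s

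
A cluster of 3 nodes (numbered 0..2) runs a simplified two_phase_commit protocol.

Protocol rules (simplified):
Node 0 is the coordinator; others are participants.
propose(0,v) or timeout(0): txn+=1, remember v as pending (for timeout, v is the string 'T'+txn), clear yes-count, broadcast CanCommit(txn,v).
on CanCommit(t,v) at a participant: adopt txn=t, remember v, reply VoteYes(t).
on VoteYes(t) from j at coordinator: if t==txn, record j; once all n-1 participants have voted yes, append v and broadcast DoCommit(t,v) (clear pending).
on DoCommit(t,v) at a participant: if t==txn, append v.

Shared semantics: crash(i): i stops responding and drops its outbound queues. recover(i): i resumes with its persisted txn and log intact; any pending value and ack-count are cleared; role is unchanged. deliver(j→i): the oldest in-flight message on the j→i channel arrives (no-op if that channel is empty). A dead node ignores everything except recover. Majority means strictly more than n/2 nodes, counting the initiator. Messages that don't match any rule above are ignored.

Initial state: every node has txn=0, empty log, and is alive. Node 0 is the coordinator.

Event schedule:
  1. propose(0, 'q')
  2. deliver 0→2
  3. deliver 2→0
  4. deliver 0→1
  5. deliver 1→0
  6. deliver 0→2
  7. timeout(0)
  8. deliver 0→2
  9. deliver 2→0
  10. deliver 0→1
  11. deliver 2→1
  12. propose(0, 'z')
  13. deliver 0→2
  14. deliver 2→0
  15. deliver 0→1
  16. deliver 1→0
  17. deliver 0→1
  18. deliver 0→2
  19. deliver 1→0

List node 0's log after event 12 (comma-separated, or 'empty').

q

after 1 — propose(0,'q'): n0:coor/t1/[-]
after 2 — deliver 0→2: n2:part/t1/[-]
after 3 — deliver 2→0: ·
after 4 — deliver 0→1: n1:part/t1/[-]
after 5 — deliver 1→0: n0:coor/t1/[q]
after 6 — deliver 0→2: n2:part/t1/[q]
after 7 — timeout(0): n0:coor/t2/[q]
after 8 — deliver 0→2: n2:part/t2/[q]
after 9 — deliver 2→0: ·
after 10 — deliver 0→1: n1:part/t1/[q]
after 11 — deliver 2→1: ·
after 12 — propose(0,'z'): n0:coor/t3/[q]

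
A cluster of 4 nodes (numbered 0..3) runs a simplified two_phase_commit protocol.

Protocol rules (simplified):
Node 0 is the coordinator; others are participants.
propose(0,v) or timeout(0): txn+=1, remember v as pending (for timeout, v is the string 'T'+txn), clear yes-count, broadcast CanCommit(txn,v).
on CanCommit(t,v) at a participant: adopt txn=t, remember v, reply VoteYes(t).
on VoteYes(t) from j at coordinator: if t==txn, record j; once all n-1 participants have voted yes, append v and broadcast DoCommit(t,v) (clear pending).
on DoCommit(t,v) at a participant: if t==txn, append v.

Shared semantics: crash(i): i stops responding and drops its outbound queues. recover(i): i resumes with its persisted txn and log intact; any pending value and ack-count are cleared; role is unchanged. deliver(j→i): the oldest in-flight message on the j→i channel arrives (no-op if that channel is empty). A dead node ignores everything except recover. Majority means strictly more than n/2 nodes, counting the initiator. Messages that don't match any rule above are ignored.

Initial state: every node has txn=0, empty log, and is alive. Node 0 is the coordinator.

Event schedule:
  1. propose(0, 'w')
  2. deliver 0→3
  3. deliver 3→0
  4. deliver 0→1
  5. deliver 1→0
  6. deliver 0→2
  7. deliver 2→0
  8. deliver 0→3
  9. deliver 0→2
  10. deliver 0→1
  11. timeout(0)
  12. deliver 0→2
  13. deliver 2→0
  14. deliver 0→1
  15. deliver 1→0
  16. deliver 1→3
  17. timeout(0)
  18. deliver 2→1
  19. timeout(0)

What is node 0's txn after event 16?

after 1 — propose(0,'w'): n0:coor/t1/[-]
after 2 — deliver 0→3: n3:part/t1/[-]
after 3 — deliver 3→0: ·
after 4 — deliver 0→1: n1:part/t1/[-]
after 5 — deliver 1→0: ·
after 6 — deliver 0→2: n2:part/t1/[-]
after 7 — deliver 2→0: n0:coor/t1/[w]
after 8 — deliver 0→3: n3:part/t1/[w]
after 9 — deliver 0→2: n2:part/t1/[w]
after 10 — deliver 0→1: n1:part/t1/[w]
after 11 — timeout(0): n0:coor/t2/[w]
after 12 — deliver 0→2: n2:part/t2/[w]
after 13 — deliver 2→0: ·
after 14 — deliver 0→1: n1:part/t2/[w]
after 15 — deliver 1→0: ·
after 16 — deliver 1→3: ·

2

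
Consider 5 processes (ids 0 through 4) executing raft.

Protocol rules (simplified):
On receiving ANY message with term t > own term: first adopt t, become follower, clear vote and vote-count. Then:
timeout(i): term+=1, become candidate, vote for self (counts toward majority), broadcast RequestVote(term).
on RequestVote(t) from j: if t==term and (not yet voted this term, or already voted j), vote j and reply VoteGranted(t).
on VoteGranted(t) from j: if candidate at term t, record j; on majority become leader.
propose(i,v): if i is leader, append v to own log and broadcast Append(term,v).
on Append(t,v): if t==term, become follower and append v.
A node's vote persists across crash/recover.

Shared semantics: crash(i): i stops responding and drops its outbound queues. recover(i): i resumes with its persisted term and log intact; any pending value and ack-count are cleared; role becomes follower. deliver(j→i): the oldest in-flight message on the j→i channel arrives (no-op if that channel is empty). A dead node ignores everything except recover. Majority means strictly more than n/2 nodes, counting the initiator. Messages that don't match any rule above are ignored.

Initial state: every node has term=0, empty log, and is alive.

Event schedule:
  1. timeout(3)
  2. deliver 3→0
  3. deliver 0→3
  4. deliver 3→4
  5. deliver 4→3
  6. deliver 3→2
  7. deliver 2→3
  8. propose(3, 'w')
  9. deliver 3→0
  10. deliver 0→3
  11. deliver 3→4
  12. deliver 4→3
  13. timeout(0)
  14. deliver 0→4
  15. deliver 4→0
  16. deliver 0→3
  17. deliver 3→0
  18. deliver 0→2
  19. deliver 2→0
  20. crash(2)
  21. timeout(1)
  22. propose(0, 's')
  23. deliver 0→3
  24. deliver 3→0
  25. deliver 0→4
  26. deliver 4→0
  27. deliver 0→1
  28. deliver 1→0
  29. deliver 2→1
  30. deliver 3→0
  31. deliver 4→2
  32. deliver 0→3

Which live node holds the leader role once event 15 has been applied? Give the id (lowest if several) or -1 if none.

after 1 — timeout(3): n3:cand/t1/[-]
after 2 — deliver 3→0: n0:foll/t1/[-]
after 3 — deliver 0→3: ·
after 4 — deliver 3→4: n4:foll/t1/[-]
after 5 — deliver 4→3: n3:lead/t1/[-]
after 6 — deliver 3→2: n2:foll/t1/[-]
after 7 — deliver 2→3: ·
after 8 — propose(3,'w'): n3:lead/t1/[w]
after 9 — deliver 3→0: n0:foll/t1/[w]
after 10 — deliver 0→3: ·
after 11 — deliver 3→4: n4:foll/t1/[w]
after 12 — deliver 4→3: ·
after 13 — timeout(0): n0:cand/t2/[w]
after 14 — deliver 0→4: n4:foll/t2/[w]
after 15 — deliver 4→0: ·

3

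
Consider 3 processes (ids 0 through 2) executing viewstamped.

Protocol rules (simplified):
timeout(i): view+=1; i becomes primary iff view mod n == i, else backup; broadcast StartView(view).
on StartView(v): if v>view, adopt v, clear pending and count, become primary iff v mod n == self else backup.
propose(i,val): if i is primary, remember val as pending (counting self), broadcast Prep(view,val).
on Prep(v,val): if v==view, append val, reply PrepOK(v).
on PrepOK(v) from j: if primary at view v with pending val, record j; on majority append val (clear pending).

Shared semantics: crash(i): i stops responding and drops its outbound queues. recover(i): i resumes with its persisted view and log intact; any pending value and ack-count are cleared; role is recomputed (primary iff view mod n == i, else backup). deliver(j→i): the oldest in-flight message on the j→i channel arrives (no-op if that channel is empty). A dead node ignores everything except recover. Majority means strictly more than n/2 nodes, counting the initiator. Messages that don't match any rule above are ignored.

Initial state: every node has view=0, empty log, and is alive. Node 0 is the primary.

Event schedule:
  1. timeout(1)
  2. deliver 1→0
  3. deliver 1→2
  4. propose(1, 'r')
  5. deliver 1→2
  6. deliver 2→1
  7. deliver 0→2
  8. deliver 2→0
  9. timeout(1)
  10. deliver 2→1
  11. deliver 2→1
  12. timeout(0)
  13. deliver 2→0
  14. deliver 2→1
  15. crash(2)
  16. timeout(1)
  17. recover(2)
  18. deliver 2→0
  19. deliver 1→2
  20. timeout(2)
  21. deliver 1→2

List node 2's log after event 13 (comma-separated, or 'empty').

[1] timeout(1) → N1(prim v1 [-])
[2] deliver 1→0 → N0(back v1 [-])
[3] deliver 1→2 → N2(back v1 [-])
[4] propose(1,'r') → ∅
[5] deliver 1→2 → N2(back v1 [r])
[6] deliver 2→1 → N1(prim v1 [r])
[7] deliver 0→2 → ∅
[8] deliver 2→0 → ∅
[9] timeout(1) → N1(back v2 [r])
[10] deliver 2→1 → ∅
[11] deliver 2→1 → ∅
[12] timeout(0) → N0(back v2 [-])
[13] deliver 2→0 → ∅

r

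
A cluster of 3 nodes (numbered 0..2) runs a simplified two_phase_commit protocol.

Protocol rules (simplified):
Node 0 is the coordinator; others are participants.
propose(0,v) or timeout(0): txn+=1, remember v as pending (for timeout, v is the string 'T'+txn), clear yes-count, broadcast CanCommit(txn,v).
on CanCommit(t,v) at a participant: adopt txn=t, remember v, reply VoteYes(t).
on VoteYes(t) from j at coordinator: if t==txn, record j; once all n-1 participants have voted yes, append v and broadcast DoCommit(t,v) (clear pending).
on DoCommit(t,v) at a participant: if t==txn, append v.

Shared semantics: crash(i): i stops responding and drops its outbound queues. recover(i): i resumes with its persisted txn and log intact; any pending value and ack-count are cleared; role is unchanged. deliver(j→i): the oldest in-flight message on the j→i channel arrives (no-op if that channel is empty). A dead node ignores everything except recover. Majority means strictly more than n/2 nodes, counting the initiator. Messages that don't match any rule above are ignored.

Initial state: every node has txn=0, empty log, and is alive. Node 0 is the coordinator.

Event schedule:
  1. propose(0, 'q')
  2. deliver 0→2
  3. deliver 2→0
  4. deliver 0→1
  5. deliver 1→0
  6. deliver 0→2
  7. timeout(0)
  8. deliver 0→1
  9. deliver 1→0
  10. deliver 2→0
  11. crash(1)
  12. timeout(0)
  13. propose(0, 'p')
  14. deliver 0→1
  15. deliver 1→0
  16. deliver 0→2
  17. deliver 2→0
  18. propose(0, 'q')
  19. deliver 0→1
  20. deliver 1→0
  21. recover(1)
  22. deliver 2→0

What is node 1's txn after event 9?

1

e1 propose(0,'q'): 0[coor,t=1,-]
e2 deliver 0→2: 2[part,t=1,-]
e3 deliver 2→0: ·
e4 deliver 0→1: 1[part,t=1,-]
e5 deliver 1→0: 0[coor,t=1,q]
e6 deliver 0→2: 2[part,t=1,q]
e7 timeout(0): 0[coor,t=2,q]
e8 deliver 0→1: 1[part,t=1,q]
e9 deliver 1→0: ·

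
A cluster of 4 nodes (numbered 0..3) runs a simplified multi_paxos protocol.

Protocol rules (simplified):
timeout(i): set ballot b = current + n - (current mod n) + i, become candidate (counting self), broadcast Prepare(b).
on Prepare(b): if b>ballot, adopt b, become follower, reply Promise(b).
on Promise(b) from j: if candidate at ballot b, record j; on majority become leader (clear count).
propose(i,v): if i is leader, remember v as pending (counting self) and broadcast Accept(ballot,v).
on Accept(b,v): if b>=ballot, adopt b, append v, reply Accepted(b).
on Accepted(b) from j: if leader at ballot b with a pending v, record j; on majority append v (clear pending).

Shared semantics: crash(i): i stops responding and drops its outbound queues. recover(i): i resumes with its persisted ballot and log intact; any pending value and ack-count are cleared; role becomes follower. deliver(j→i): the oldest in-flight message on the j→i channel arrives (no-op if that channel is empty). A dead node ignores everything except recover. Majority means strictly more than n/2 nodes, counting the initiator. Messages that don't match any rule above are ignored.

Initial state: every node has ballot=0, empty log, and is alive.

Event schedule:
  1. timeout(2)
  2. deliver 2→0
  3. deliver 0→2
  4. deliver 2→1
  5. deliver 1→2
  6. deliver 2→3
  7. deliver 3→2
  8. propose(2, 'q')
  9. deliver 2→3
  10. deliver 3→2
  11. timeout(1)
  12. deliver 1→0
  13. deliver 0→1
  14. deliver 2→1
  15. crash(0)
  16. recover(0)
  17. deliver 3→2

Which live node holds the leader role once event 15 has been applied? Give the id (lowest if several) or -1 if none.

2

step 1 timeout(2): 2={cand,b=6,log=-}
step 2 deliver 2→0: 0={foll,b=6,log=-}
step 3 deliver 0→2: —
step 4 deliver 2→1: 1={foll,b=6,log=-}
step 5 deliver 1→2: 2={lead,b=6,log=-}
step 6 deliver 2→3: 3={foll,b=6,log=-}
step 7 deliver 3→2: —
step 8 propose(2,'q'): —
step 9 deliver 2→3: 3={foll,b=6,log=q}
step 10 deliver 3→2: —
step 11 timeout(1): 1={cand,b=9,log=-}
step 12 deliver 1→0: 0={foll,b=9,log=-}
step 13 deliver 0→1: —
step 14 deliver 2→1: —
step 15 crash(0): 0={✗foll,b=9,log=-}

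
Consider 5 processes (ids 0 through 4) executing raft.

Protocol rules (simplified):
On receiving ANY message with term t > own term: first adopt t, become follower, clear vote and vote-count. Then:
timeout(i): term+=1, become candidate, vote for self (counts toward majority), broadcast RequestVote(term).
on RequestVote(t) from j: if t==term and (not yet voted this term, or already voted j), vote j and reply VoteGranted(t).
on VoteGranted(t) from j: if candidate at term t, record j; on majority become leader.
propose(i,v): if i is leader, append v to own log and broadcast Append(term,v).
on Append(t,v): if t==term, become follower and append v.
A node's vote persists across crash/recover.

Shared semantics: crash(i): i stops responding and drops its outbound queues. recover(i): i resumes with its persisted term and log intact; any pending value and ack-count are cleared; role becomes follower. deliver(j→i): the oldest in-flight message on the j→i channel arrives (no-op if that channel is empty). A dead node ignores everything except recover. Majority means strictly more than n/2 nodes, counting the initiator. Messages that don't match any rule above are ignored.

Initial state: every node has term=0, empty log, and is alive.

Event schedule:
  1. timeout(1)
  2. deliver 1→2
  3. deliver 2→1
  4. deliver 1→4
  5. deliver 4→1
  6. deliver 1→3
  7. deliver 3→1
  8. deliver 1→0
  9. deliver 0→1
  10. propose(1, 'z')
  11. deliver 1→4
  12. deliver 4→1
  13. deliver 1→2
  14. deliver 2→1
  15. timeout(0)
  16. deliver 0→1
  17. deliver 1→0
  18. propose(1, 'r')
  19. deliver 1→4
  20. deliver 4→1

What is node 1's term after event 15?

1. timeout(1):  <1:cand t1 ->
2. deliver 1→2:  <2:foll t1 ->
3. deliver 2→1:  nop
4. deliver 1→4:  <4:foll t1 ->
5. deliver 4→1:  <1:lead t1 ->
6. deliver 1→3:  <3:foll t1 ->
7. deliver 3→1:  nop
8. deliver 1→0:  <0:foll t1 ->
9. deliver 0→1:  nop
10. propose(1,'z'):  <1:lead t1 z>
11. deliver 1→4:  <4:foll t1 z>
12. deliver 4→1:  nop
13. deliver 1→2:  <2:foll t1 z>
14. deliver 2→1:  nop
15. timeout(0):  <0:cand t2 ->

1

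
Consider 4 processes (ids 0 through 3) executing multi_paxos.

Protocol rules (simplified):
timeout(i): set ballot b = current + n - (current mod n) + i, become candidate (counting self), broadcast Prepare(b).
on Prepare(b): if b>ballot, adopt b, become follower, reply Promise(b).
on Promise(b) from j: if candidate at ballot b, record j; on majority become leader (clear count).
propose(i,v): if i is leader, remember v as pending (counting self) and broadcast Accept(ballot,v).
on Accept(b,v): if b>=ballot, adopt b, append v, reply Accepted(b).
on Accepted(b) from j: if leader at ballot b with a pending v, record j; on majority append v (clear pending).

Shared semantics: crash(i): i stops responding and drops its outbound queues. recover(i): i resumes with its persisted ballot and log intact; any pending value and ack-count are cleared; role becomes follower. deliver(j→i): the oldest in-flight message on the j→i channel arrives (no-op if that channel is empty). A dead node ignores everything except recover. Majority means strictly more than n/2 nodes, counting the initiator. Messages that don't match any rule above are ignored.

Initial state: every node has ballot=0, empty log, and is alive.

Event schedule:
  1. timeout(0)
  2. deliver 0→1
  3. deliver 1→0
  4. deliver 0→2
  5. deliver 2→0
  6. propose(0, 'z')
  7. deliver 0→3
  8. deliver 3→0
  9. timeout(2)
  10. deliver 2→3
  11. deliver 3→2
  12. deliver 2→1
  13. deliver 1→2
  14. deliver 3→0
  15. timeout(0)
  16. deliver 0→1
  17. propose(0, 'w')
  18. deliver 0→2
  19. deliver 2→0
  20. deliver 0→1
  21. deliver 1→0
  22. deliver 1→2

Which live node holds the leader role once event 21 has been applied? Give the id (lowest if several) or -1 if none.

2

[1] timeout(0) → N0(cand b4 [-])
[2] deliver 0→1 → N1(foll b4 [-])
[3] deliver 1→0 → ∅
[4] deliver 0→2 → N2(foll b4 [-])
[5] deliver 2→0 → N0(lead b4 [-])
[6] propose(0,'z') → ∅
[7] deliver 0→3 → N3(foll b4 [-])
[8] deliver 3→0 → ∅
[9] timeout(2) → N2(cand b10 [-])
[10] deliver 2→3 → N3(foll b10 [-])
[11] deliver 3→2 → ∅
[12] deliver 2→1 → N1(foll b10 [-])
[13] deliver 1→2 → N2(lead b10 [-])
[14] deliver 3→0 → ∅
[15] timeout(0) → N0(cand b8 [-])
[16] deliver 0→1 → ∅
[17] propose(0,'w') → ∅
[18] deliver 0→2 → ∅
[19] deliver 2→0 → N0(foll b10 [-])
[20] deliver 0→1 → ∅
[21] deliver 1→0 → ∅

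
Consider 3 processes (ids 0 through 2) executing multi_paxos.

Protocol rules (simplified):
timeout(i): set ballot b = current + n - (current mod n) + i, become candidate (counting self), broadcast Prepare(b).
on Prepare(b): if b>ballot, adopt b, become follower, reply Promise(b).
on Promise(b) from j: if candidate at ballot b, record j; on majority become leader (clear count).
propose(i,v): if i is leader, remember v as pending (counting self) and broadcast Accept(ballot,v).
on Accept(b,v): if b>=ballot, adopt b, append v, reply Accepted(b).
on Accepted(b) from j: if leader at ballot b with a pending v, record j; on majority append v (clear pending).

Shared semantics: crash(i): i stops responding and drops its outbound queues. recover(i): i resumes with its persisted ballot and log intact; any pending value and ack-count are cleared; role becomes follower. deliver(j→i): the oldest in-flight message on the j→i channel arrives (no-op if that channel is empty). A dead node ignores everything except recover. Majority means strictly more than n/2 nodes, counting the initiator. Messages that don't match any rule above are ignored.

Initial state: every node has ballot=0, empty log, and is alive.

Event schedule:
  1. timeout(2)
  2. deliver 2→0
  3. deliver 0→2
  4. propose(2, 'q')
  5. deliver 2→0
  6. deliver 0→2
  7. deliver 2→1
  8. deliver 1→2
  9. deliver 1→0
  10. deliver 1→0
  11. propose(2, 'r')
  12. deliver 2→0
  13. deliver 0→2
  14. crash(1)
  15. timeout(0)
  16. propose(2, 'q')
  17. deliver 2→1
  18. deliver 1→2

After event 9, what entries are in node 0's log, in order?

q

e1 timeout(2): 2[cand,b=5,-]
e2 deliver 2→0: 0[foll,b=5,-]
e3 deliver 0→2: 2[lead,b=5,-]
e4 propose(2,'q'): ·
e5 deliver 2→0: 0[foll,b=5,q]
e6 deliver 0→2: 2[lead,b=5,q]
e7 deliver 2→1: 1[foll,b=5,-]
e8 deliver 1→2: ·
e9 deliver 1→0: ·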